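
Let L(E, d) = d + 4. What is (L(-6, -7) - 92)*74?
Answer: -7030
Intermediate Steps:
L(E, d) = 4 + d
(L(-6, -7) - 92)*74 = ((4 - 7) - 92)*74 = (-3 - 92)*74 = -95*74 = -7030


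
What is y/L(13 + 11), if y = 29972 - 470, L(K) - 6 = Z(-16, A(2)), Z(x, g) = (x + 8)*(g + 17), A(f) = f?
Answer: -14751/73 ≈ -202.07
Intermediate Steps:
Z(x, g) = (8 + x)*(17 + g)
L(K) = -146 (L(K) = 6 + (136 + 8*2 + 17*(-16) + 2*(-16)) = 6 + (136 + 16 - 272 - 32) = 6 - 152 = -146)
y = 29502
y/L(13 + 11) = 29502/(-146) = 29502*(-1/146) = -14751/73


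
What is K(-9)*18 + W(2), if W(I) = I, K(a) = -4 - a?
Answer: 92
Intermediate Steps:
K(-9)*18 + W(2) = (-4 - 1*(-9))*18 + 2 = (-4 + 9)*18 + 2 = 5*18 + 2 = 90 + 2 = 92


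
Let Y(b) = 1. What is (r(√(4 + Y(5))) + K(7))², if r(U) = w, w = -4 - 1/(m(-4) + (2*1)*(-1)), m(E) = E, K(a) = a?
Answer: 361/36 ≈ 10.028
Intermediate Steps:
w = -23/6 (w = -4 - 1/(-4 + (2*1)*(-1)) = -4 - 1/(-4 + 2*(-1)) = -4 - 1/(-4 - 2) = -4 - 1/(-6) = -4 - 1*(-⅙) = -4 + ⅙ = -23/6 ≈ -3.8333)
r(U) = -23/6
(r(√(4 + Y(5))) + K(7))² = (-23/6 + 7)² = (19/6)² = 361/36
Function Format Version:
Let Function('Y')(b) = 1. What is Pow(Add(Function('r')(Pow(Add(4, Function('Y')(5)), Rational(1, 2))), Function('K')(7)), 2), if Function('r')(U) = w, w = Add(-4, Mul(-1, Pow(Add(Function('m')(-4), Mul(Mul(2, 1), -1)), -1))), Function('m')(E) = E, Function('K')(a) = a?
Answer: Rational(361, 36) ≈ 10.028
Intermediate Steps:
w = Rational(-23, 6) (w = Add(-4, Mul(-1, Pow(Add(-4, Mul(Mul(2, 1), -1)), -1))) = Add(-4, Mul(-1, Pow(Add(-4, Mul(2, -1)), -1))) = Add(-4, Mul(-1, Pow(Add(-4, -2), -1))) = Add(-4, Mul(-1, Pow(-6, -1))) = Add(-4, Mul(-1, Rational(-1, 6))) = Add(-4, Rational(1, 6)) = Rational(-23, 6) ≈ -3.8333)
Function('r')(U) = Rational(-23, 6)
Pow(Add(Function('r')(Pow(Add(4, Function('Y')(5)), Rational(1, 2))), Function('K')(7)), 2) = Pow(Add(Rational(-23, 6), 7), 2) = Pow(Rational(19, 6), 2) = Rational(361, 36)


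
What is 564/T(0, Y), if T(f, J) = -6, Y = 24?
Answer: -94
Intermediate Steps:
564/T(0, Y) = 564/(-6) = 564*(-⅙) = -94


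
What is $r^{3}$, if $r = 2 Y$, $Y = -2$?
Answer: $-64$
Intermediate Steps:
$r = -4$ ($r = 2 \left(-2\right) = -4$)
$r^{3} = \left(-4\right)^{3} = -64$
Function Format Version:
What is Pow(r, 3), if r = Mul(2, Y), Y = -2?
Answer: -64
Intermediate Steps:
r = -4 (r = Mul(2, -2) = -4)
Pow(r, 3) = Pow(-4, 3) = -64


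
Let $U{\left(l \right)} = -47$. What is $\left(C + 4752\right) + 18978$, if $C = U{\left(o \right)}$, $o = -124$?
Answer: $23683$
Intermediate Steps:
$C = -47$
$\left(C + 4752\right) + 18978 = \left(-47 + 4752\right) + 18978 = 4705 + 18978 = 23683$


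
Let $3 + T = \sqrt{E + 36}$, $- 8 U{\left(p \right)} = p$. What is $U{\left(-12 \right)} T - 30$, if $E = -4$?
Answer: $- \frac{69}{2} + 6 \sqrt{2} \approx -26.015$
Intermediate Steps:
$U{\left(p \right)} = - \frac{p}{8}$
$T = -3 + 4 \sqrt{2}$ ($T = -3 + \sqrt{-4 + 36} = -3 + \sqrt{32} = -3 + 4 \sqrt{2} \approx 2.6569$)
$U{\left(-12 \right)} T - 30 = \left(- \frac{1}{8}\right) \left(-12\right) \left(-3 + 4 \sqrt{2}\right) - 30 = \frac{3 \left(-3 + 4 \sqrt{2}\right)}{2} - 30 = \left(- \frac{9}{2} + 6 \sqrt{2}\right) - 30 = - \frac{69}{2} + 6 \sqrt{2}$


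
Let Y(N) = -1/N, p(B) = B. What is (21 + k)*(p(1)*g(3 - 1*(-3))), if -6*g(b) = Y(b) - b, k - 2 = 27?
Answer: 925/18 ≈ 51.389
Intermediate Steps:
k = 29 (k = 2 + 27 = 29)
g(b) = b/6 + 1/(6*b) (g(b) = -(-1/b - b)/6 = -(-b - 1/b)/6 = b/6 + 1/(6*b))
(21 + k)*(p(1)*g(3 - 1*(-3))) = (21 + 29)*(1*((1 + (3 - 1*(-3))**2)/(6*(3 - 1*(-3))))) = 50*(1*((1 + (3 + 3)**2)/(6*(3 + 3)))) = 50*(1*((1/6)*(1 + 6**2)/6)) = 50*(1*((1/6)*(1/6)*(1 + 36))) = 50*(1*((1/6)*(1/6)*37)) = 50*(1*(37/36)) = 50*(37/36) = 925/18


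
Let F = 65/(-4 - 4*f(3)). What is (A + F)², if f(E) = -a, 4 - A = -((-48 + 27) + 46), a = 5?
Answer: 279841/256 ≈ 1093.1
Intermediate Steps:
A = 29 (A = 4 - (-1)*((-48 + 27) + 46) = 4 - (-1)*(-21 + 46) = 4 - (-1)*25 = 4 - 1*(-25) = 4 + 25 = 29)
f(E) = -5 (f(E) = -1*5 = -5)
F = 65/16 (F = 65/(-4 - 4*(-5)) = 65/(-4 + 20) = 65/16 ≈ 4.0625)
(A + F)² = (29 + 65/16)² = (529/16)² = 279841/256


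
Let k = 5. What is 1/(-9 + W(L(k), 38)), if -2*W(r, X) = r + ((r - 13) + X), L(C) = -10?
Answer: -2/23 ≈ -0.086957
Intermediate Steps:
W(r, X) = 13/2 - r - X/2 (W(r, X) = -(r + ((r - 13) + X))/2 = -(r + ((-13 + r) + X))/2 = -(r + (-13 + X + r))/2 = -(-13 + X + 2*r)/2 = 13/2 - r - X/2)
1/(-9 + W(L(k), 38)) = 1/(-9 + (13/2 - 1*(-10) - ½*38)) = 1/(-9 + (13/2 + 10 - 19)) = 1/(-9 - 5/2) = 1/(-23/2) = -2/23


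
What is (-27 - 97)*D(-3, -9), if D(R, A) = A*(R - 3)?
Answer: -6696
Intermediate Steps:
D(R, A) = A*(-3 + R)
(-27 - 97)*D(-3, -9) = (-27 - 97)*(-9*(-3 - 3)) = -(-1116)*(-6) = -124*54 = -6696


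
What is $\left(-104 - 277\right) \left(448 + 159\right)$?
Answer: $-231267$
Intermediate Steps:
$\left(-104 - 277\right) \left(448 + 159\right) = \left(-381\right) 607 = -231267$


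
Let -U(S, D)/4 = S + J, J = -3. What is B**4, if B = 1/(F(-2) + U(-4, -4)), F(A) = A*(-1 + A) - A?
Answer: 1/1679616 ≈ 5.9537e-7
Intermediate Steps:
U(S, D) = 12 - 4*S (U(S, D) = -4*(S - 3) = -4*(-3 + S) = 12 - 4*S)
F(A) = -A + A*(-1 + A)
B = 1/36 (B = 1/(-2*(-2 - 2) + (12 - 4*(-4))) = 1/(-2*(-4) + (12 + 16)) = 1/(8 + 28) = 1/36 ≈ 0.027778)
B**4 = (1/36)**4 = 1/1679616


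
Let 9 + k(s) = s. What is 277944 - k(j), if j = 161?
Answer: 277792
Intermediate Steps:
k(s) = -9 + s
277944 - k(j) = 277944 - (-9 + 161) = 277944 - 1*152 = 277944 - 152 = 277792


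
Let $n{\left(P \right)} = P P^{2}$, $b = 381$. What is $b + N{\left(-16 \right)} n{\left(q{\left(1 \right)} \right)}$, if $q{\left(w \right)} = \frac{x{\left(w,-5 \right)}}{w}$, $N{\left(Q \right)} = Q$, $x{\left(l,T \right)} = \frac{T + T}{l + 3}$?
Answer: $631$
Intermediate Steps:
$x{\left(l,T \right)} = \frac{2 T}{3 + l}$
$q{\left(w \right)} = - \frac{10}{w \left(3 + w\right)}$ ($q{\left(w \right)} = \frac{2 \left(-5\right) \frac{1}{3 + w}}{w} = \frac{\left(-10\right) \frac{1}{3 + w}}{w} = - \frac{10}{w \left(3 + w\right)}$)
$n{\left(P \right)} = P^{3}$
$b + N{\left(-16 \right)} n{\left(q{\left(1 \right)} \right)} = 381 - 16 \left(- \frac{10}{1 \left(3 + 1\right)}\right)^{3} = 381 - 16 \left(\left(-10\right) 1 \cdot \frac{1}{4}\right)^{3} = 381 - 16 \left(- \frac{5}{2}\right)^{3} = 381 - -250 = 381 + 250 = 631$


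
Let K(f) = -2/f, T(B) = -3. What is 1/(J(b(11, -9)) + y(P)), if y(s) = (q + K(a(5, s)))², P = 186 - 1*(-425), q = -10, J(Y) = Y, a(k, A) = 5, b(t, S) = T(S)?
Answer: 25/2629 ≈ 0.0095093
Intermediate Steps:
b(t, S) = -3
P = 611 (P = 186 + 425 = 611)
y(s) = 2704/25 (y(s) = (-10 - 2/5)² = (-10 - 2*⅕)² = (-10 - ⅖)² = (-52/5)² = 2704/25)
1/(J(b(11, -9)) + y(P)) = 1/(-3 + 2704/25) = 1/(2629/25) = 25/2629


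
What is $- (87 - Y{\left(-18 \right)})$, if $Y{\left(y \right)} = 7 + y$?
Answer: $-98$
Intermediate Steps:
$- (87 - Y{\left(-18 \right)}) = - (87 - \left(7 - 18\right)) = - (87 - -11) = - (87 + 11) = \left(-1\right) 98 = -98$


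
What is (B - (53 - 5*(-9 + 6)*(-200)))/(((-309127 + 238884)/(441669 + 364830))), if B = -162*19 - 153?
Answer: 229045716/70243 ≈ 3260.8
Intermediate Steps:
B = -3231 (B = -3078 - 153 = -3231)
(B - (53 - 5*(-9 + 6)*(-200)))/(((-309127 + 238884)/(441669 + 364830))) = (-3231 - (53 - 5*(-9 + 6)*(-200)))/(((-309127 + 238884)/(441669 + 364830))) = (-3231 - (53 - 5*(-3)*(-200)))/((-70243/806499)) = (-3231 - (53 + 15*(-200)))/((-70243*1/806499)) = (-3231 - (53 - 3000))/(-70243/806499) = (-3231 - 1*(-2947))*(-806499/70243) = (-3231 + 2947)*(-806499/70243) = -284*(-806499/70243) = 229045716/70243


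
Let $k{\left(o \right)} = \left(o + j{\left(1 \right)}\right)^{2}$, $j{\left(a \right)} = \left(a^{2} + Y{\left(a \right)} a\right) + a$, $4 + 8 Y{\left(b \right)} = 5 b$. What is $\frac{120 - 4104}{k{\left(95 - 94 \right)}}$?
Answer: $- \frac{254976}{625} \approx -407.96$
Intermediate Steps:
$Y{\left(b \right)} = - \frac{1}{2} + \frac{5 b}{8}$
$j{\left(a \right)} = a + a^{2} + a \left(- \frac{1}{2} + \frac{5 a}{8}\right)$ ($j{\left(a \right)} = \left(a^{2} + \left(- \frac{1}{2} + \frac{5 a}{8}\right) a\right) + a = \left(a^{2} + a \left(- \frac{1}{2} + \frac{5 a}{8}\right)\right) + a = a + a^{2} + a \left(- \frac{1}{2} + \frac{5 a}{8}\right)$)
$k{\left(o \right)} = \left(\frac{17}{8} + o\right)^{2}$ ($k{\left(o \right)} = \left(o + \frac{1}{8} \cdot 1 \left(4 + 13 \cdot 1\right)\right)^{2} = \left(o + \frac{1}{8} \cdot 1 \left(4 + 13\right)\right)^{2} = \left(o + \frac{1}{8} \cdot 1 \cdot 17\right)^{2} = \left(o + \frac{17}{8}\right)^{2} = \left(\frac{17}{8} + o\right)^{2}$)
$\frac{120 - 4104}{k{\left(95 - 94 \right)}} = \frac{120 - 4104}{\frac{1}{64} \left(17 + 8 \left(95 - 94\right)\right)^{2}} = \frac{120 - 4104}{\frac{1}{64} \left(17 + 8 \cdot 1\right)^{2}} = - \frac{3984}{\frac{1}{64} \left(17 + 8\right)^{2}} = - \frac{3984}{\frac{1}{64} \cdot 25^{2}} = - \frac{3984}{\frac{1}{64} \cdot 625} = - \frac{3984}{\frac{625}{64}} = \left(-3984\right) \frac{64}{625} = - \frac{254976}{625}$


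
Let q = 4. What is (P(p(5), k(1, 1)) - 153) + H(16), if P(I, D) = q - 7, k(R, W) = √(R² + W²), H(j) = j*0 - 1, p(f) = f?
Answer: -157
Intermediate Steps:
H(j) = -1 (H(j) = 0 - 1 = -1)
P(I, D) = -3 (P(I, D) = 4 - 7 = -3)
(P(p(5), k(1, 1)) - 153) + H(16) = (-3 - 153) - 1 = -156 - 1 = -157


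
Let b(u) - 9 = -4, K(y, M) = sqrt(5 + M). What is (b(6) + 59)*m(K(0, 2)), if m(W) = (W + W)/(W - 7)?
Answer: -64/3 - 64*sqrt(7)/3 ≈ -77.776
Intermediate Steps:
m(W) = 2*W/(-7 + W) (m(W) = (2*W)/(-7 + W) = 2*W/(-7 + W))
b(u) = 5 (b(u) = 9 - 4 = 5)
(b(6) + 59)*m(K(0, 2)) = (5 + 59)*(2*sqrt(5 + 2)/(-7 + sqrt(5 + 2))) = 64*(2*sqrt(7)/(-7 + sqrt(7))) = 128*sqrt(7)/(-7 + sqrt(7))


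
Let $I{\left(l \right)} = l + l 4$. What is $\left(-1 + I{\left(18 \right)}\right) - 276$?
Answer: $-187$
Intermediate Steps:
$I{\left(l \right)} = 5 l$ ($I{\left(l \right)} = l + 4 l = 5 l$)
$\left(-1 + I{\left(18 \right)}\right) - 276 = \left(-1 + 5 \cdot 18\right) - 276 = \left(-1 + 90\right) - 276 = 89 - 276 = -187$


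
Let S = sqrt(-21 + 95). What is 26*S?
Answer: 26*sqrt(74) ≈ 223.66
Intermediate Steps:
S = sqrt(74) ≈ 8.6023
26*S = 26*sqrt(74)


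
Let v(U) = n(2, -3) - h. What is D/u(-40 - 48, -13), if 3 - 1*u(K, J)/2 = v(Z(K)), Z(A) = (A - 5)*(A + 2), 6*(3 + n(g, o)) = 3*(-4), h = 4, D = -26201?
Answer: -26201/24 ≈ -1091.7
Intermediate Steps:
n(g, o) = -5 (n(g, o) = -3 + (3*(-4))/6 = -3 + (⅙)*(-12) = -3 - 2 = -5)
Z(A) = (-5 + A)*(2 + A)
v(U) = -9 (v(U) = -5 - 1*4 = -5 - 4 = -9)
u(K, J) = 24 (u(K, J) = 6 - 2*(-9) = 6 + 18 = 24)
D/u(-40 - 48, -13) = -26201/24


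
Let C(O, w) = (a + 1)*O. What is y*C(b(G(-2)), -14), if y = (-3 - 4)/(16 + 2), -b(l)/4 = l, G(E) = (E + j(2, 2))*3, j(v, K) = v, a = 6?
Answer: 0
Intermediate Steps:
G(E) = 6 + 3*E (G(E) = (E + 2)*3 = (2 + E)*3 = 6 + 3*E)
b(l) = -4*l
C(O, w) = 7*O (C(O, w) = (6 + 1)*O = 7*O)
y = -7/18 ≈ -0.38889
y*C(b(G(-2)), -14) = -49*(-4*(6 + 3*(-2)))/18 = -49*(-4*(6 - 6))/18 = -49*(-4*0)/18 = -49*0/18 = -7/18*0 = 0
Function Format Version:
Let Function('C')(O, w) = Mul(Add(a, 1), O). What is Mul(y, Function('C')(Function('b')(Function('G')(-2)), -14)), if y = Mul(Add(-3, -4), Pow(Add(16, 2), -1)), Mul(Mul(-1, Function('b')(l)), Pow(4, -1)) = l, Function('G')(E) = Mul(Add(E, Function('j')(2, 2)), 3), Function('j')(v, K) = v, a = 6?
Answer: 0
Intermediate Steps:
Function('G')(E) = Add(6, Mul(3, E)) (Function('G')(E) = Mul(Add(E, 2), 3) = Mul(Add(2, E), 3) = Add(6, Mul(3, E)))
Function('b')(l) = Mul(-4, l)
Function('C')(O, w) = Mul(7, O) (Function('C')(O, w) = Mul(Add(6, 1), O) = Mul(7, O))
y = Rational(-7, 18) (y = Mul(-7, Pow(18, -1)) = Mul(-7, Rational(1, 18)) = Rational(-7, 18) ≈ -0.38889)
Mul(y, Function('C')(Function('b')(Function('G')(-2)), -14)) = Mul(Rational(-7, 18), Mul(7, Mul(-4, Add(6, Mul(3, -2))))) = Mul(Rational(-7, 18), Mul(7, Mul(-4, Add(6, -6)))) = Mul(Rational(-7, 18), Mul(7, Mul(-4, 0))) = Mul(Rational(-7, 18), Mul(7, 0)) = Mul(Rational(-7, 18), 0) = 0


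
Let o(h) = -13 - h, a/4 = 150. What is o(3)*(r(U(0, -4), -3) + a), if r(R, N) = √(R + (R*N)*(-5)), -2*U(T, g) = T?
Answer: -9600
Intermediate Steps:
a = 600 (a = 4*150 = 600)
U(T, g) = -T/2
r(R, N) = √(R - 5*N*R) (r(R, N) = √(R + (N*R)*(-5)) = √(R - 5*N*R))
o(3)*(r(U(0, -4), -3) + a) = (-13 - 1*3)*(√((-½*0)*(1 - 5*(-3))) + 600) = (-13 - 3)*(√(0*(1 + 15)) + 600) = -16*(√(0*16) + 600) = -16*(√0 + 600) = -16*(0 + 600) = -16*600 = -9600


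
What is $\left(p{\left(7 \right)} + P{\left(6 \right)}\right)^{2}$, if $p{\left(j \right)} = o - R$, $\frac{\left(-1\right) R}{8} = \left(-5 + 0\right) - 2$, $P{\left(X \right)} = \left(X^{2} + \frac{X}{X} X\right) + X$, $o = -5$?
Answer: $169$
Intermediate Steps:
$P{\left(X \right)} = X^{2} + 2 X$ ($P{\left(X \right)} = \left(X^{2} + 1 X\right) + X = \left(X^{2} + X\right) + X = \left(X + X^{2}\right) + X = X^{2} + 2 X$)
$R = 56$ ($R = - 8 \left(\left(-5 + 0\right) - 2\right) = - 8 \left(-5 - 2\right) = \left(-8\right) \left(-7\right) = 56$)
$p{\left(j \right)} = -61$ ($p{\left(j \right)} = -5 - 56 = -61$)
$\left(p{\left(7 \right)} + P{\left(6 \right)}\right)^{2} = \left(-61 + 6 \left(2 + 6\right)\right)^{2} = \left(-61 + 6 \cdot 8\right)^{2} = \left(-61 + 48\right)^{2} = \left(-13\right)^{2} = 169$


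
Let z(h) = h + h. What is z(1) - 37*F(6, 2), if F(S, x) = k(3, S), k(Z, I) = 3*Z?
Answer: -331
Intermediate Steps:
F(S, x) = 9 (F(S, x) = 3*3 = 9)
z(h) = 2*h
z(1) - 37*F(6, 2) = 2*1 - 37*9 = 2 - 333 = -331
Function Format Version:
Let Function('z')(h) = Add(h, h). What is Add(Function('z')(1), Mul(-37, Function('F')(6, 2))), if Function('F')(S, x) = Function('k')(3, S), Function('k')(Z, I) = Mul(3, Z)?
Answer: -331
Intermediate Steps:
Function('F')(S, x) = 9 (Function('F')(S, x) = Mul(3, 3) = 9)
Function('z')(h) = Mul(2, h)
Add(Function('z')(1), Mul(-37, Function('F')(6, 2))) = Add(Mul(2, 1), Mul(-37, 9)) = Add(2, -333) = -331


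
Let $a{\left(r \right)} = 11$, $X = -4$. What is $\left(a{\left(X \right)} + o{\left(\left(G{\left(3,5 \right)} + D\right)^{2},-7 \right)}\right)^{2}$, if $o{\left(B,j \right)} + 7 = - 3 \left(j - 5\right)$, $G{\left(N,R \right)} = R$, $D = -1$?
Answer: $1600$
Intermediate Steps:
$o{\left(B,j \right)} = 8 - 3 j$ ($o{\left(B,j \right)} = -7 - 3 \left(j - 5\right) = -7 - 3 \left(-5 + j\right) = -7 - \left(-15 + 3 j\right) = 8 - 3 j$)
$\left(a{\left(X \right)} + o{\left(\left(G{\left(3,5 \right)} + D\right)^{2},-7 \right)}\right)^{2} = \left(11 + \left(8 - -21\right)\right)^{2} = \left(11 + \left(8 + 21\right)\right)^{2} = \left(11 + 29\right)^{2} = 40^{2} = 1600$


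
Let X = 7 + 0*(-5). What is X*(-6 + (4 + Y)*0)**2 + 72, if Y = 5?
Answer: 324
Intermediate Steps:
X = 7 (X = 7 + 0 = 7)
X*(-6 + (4 + Y)*0)**2 + 72 = 7*(-6 + (4 + 5)*0)**2 + 72 = 7*(-6 + 9*0)**2 + 72 = 7*(-6 + 0)**2 + 72 = 7*(-6)**2 + 72 = 7*36 + 72 = 252 + 72 = 324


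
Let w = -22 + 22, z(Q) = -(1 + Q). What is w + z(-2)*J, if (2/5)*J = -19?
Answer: -95/2 ≈ -47.500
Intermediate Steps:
J = -95/2 (J = (5/2)*(-19) = -95/2 ≈ -47.500)
z(Q) = -1 - Q
w = 0
w + z(-2)*J = 0 + (-1 - 1*(-2))*(-95/2) = 0 + (-1 + 2)*(-95/2) = 0 + 1*(-95/2) = 0 - 95/2 = -95/2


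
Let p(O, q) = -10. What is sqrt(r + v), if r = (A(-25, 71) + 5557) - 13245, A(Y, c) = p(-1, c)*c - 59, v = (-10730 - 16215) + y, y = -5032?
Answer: I*sqrt(40434) ≈ 201.08*I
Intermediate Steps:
v = -31977 (v = (-10730 - 16215) - 5032 = -26945 - 5032 = -31977)
A(Y, c) = -59 - 10*c (A(Y, c) = -10*c - 59 = -59 - 10*c)
r = -8457 (r = ((-59 - 10*71) + 5557) - 13245 = ((-59 - 710) + 5557) - 13245 = (-769 + 5557) - 13245 = 4788 - 13245 = -8457)
sqrt(r + v) = sqrt(-8457 - 31977) = sqrt(-40434) = I*sqrt(40434)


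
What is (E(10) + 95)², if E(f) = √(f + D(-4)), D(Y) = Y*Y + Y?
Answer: (95 + √22)² ≈ 9938.2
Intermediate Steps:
D(Y) = Y + Y² (D(Y) = Y² + Y = Y + Y²)
E(f) = √(12 + f) (E(f) = √(f - 4*(1 - 4)) = √(f - 4*(-3)) = √(f + 12) = √(12 + f))
(E(10) + 95)² = (√(12 + 10) + 95)² = (√22 + 95)² = (95 + √22)²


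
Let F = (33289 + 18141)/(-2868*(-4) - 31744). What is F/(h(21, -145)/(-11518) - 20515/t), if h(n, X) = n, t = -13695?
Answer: -7375015713/4349342396 ≈ -1.6957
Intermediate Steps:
F = -25715/10136 (F = 51430/(11472 - 31744) = 51430/(-20272) = 51430*(-1/20272) = -25715/10136 ≈ -2.5370)
F/(h(21, -145)/(-11518) - 20515/t) = -25715/(10136*(21/(-11518) - 20515/(-13695))) = -25715/(10136*(21*(-1/11518) - 20515*(-1/13695))) = -25715/(10136*(-21/11518 + 373/249)) = -25715/(10136*4290985/2867982) = -25715/10136*2867982/4290985 = -7375015713/4349342396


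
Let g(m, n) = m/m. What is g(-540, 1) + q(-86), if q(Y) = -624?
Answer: -623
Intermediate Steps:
g(m, n) = 1
g(-540, 1) + q(-86) = 1 - 624 = -623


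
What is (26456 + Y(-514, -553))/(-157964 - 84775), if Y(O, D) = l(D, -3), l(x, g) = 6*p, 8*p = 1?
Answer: -105827/970956 ≈ -0.10899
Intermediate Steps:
p = 1/8 (p = (1/8)*1 = 1/8 ≈ 0.12500)
l(x, g) = 3/4 (l(x, g) = 6*(1/8) = 3/4)
Y(O, D) = 3/4
(26456 + Y(-514, -553))/(-157964 - 84775) = (26456 + 3/4)/(-157964 - 84775) = (105827/4)/(-242739) = (105827/4)*(-1/242739) = -105827/970956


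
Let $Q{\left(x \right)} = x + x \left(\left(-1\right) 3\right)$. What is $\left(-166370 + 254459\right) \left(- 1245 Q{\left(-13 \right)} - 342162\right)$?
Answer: $-32992149348$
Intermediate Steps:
$Q{\left(x \right)} = - 2 x$ ($Q{\left(x \right)} = x + x \left(-3\right) = x - 3 x = - 2 x$)
$\left(-166370 + 254459\right) \left(- 1245 Q{\left(-13 \right)} - 342162\right) = \left(-166370 + 254459\right) \left(- 1245 \left(\left(-2\right) \left(-13\right)\right) - 342162\right) = 88089 \left(\left(-1245\right) 26 - 342162\right) = 88089 \left(-32370 - 342162\right) = 88089 \left(-374532\right) = -32992149348$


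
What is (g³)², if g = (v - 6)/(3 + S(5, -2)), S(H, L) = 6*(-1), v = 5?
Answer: 1/729 ≈ 0.0013717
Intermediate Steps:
S(H, L) = -6
g = ⅓ (g = (5 - 6)/(3 - 6) = -1/(-3) = -1*(-⅓) = ⅓ ≈ 0.33333)
(g³)² = ((⅓)³)² = (1/27)² = 1/729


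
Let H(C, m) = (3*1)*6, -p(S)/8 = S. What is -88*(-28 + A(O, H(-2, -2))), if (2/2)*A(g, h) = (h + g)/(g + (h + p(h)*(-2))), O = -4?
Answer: 371448/151 ≈ 2459.9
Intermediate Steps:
p(S) = -8*S
H(C, m) = 18 (H(C, m) = 3*6 = 18)
A(g, h) = (g + h)/(g + 17*h) (A(g, h) = (h + g)/(g + (h - 8*h*(-2))) = (g + h)/(g + (h + 16*h)) = (g + h)/(g + 17*h))
-88*(-28 + A(O, H(-2, -2))) = -88*(-28 + (-4 + 18)/(-4 + 17*18)) = -88*(-28 + 14/(-4 + 306)) = -88*(-28 + 14/302) = -88*(-28 + (1/302)*14) = -88*(-28 + 7/151) = -88*(-4221/151) = 371448/151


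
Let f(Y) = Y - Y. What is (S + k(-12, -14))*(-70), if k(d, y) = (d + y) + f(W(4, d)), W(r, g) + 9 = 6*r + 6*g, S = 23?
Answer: 210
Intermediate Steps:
W(r, g) = -9 + 6*g + 6*r (W(r, g) = -9 + (6*r + 6*g) = -9 + (6*g + 6*r) = -9 + 6*g + 6*r)
f(Y) = 0
k(d, y) = d + y (k(d, y) = (d + y) + 0 = d + y)
(S + k(-12, -14))*(-70) = (23 + (-12 - 14))*(-70) = (23 - 26)*(-70) = -3*(-70) = 210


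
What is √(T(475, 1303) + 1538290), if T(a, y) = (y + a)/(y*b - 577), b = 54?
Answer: 2*√1872847425633245/69785 ≈ 1240.3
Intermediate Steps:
T(a, y) = (a + y)/(-577 + 54*y) (T(a, y) = (y + a)/(y*54 - 577) = (a + y)/(54*y - 577) = (a + y)/(-577 + 54*y))
√(T(475, 1303) + 1538290) = √((475 + 1303)/(-577 + 54*1303) + 1538290) = √(1778/(-577 + 70362) + 1538290) = √(1778/69785 + 1538290) = √(107349569428/69785) = 2*√1872847425633245/69785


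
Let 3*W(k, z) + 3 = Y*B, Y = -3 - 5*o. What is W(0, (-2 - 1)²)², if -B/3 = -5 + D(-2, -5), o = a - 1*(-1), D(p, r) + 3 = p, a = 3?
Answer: 53361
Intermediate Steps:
D(p, r) = -3 + p
o = 4 (o = 3 - 1*(-1) = 3 + 1 = 4)
B = 30 (B = -3*(-5 + (-3 - 2)) = -3*(-5 - 5) = -3*(-10) = 30)
Y = -23 (Y = -3 - 5*4 = -3 - 20 = -23)
W(k, z) = -231 (W(k, z) = -1 + (-23*30)/3 = -1 + (⅓)*(-690) = -1 - 230 = -231)
W(0, (-2 - 1)²)² = (-231)² = 53361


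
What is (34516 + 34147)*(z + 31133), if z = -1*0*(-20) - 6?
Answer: 2137273201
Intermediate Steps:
z = -6 (z = 0*(-20) - 6 = 0 - 6 = -6)
(34516 + 34147)*(z + 31133) = (34516 + 34147)*(-6 + 31133) = 68663*31127 = 2137273201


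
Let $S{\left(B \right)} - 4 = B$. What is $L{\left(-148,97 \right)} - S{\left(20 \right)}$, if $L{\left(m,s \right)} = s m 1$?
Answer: $-14380$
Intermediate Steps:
$L{\left(m,s \right)} = m s$ ($L{\left(m,s \right)} = m s 1 = m s$)
$S{\left(B \right)} = 4 + B$
$L{\left(-148,97 \right)} - S{\left(20 \right)} = \left(-148\right) 97 - \left(4 + 20\right) = -14356 - 24 = -14380$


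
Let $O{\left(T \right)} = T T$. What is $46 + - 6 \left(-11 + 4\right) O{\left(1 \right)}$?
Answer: $88$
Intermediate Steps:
$O{\left(T \right)} = T^{2}$
$46 + - 6 \left(-11 + 4\right) O{\left(1 \right)} = 46 + - 6 \left(-11 + 4\right) 1^{2} = 46 + \left(-6\right) \left(-7\right) 1 = 46 + 42 \cdot 1 = 46 + 42 = 88$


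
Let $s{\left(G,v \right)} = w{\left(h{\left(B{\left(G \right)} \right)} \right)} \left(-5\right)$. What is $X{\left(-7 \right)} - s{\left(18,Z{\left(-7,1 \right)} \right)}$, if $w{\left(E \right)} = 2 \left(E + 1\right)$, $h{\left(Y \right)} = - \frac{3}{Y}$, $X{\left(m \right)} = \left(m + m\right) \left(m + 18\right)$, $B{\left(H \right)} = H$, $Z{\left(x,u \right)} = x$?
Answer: $- \frac{437}{3} \approx -145.67$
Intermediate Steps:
$X{\left(m \right)} = 2 m \left(18 + m\right)$
$w{\left(E \right)} = 2 + 2 E$ ($w{\left(E \right)} = 2 \left(1 + E\right) = 2 + 2 E$)
$s{\left(G,v \right)} = -10 + \frac{30}{G}$ ($s{\left(G,v \right)} = \left(2 + 2 \left(- \frac{3}{G}\right)\right) \left(-5\right) = \left(2 - \frac{6}{G}\right) \left(-5\right) = -10 + \frac{30}{G}$)
$X{\left(-7 \right)} - s{\left(18,Z{\left(-7,1 \right)} \right)} = 2 \left(-7\right) \left(18 - 7\right) - \left(-10 + \frac{30}{18}\right) = 2 \left(-7\right) 11 - \left(-10 + 30 \cdot \frac{1}{18}\right) = -154 - \left(-10 + \frac{5}{3}\right) = -154 - - \frac{25}{3} = -154 + \frac{25}{3} = - \frac{437}{3}$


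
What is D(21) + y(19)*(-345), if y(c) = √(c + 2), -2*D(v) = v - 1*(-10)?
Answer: -31/2 - 345*√21 ≈ -1596.5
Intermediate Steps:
D(v) = -5 - v/2 (D(v) = -(v - 1*(-10))/2 = -(v + 10)/2 = -(10 + v)/2 = -5 - v/2)
y(c) = √(2 + c)
D(21) + y(19)*(-345) = (-5 - ½*21) + √(2 + 19)*(-345) = (-5 - 21/2) + √21*(-345) = -31/2 - 345*√21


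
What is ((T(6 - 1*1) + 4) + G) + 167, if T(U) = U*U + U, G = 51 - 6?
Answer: 246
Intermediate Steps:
G = 45
T(U) = U + U**2 (T(U) = U**2 + U = U + U**2)
((T(6 - 1*1) + 4) + G) + 167 = (((6 - 1*1)*(1 + (6 - 1*1)) + 4) + 45) + 167 = (((6 - 1)*(1 + (6 - 1)) + 4) + 45) + 167 = ((5*(1 + 5) + 4) + 45) + 167 = ((5*6 + 4) + 45) + 167 = ((30 + 4) + 45) + 167 = (34 + 45) + 167 = 79 + 167 = 246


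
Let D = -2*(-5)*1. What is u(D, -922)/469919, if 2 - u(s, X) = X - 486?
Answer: 1410/469919 ≈ 0.0030005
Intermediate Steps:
D = 10 (D = -2*(-5)*1 = 10*1 = 10)
u(s, X) = 488 - X (u(s, X) = 2 - (X - 486) = 2 - (-486 + X) = 2 + (486 - X) = 488 - X)
u(D, -922)/469919 = (488 - 1*(-922))/469919 = (488 + 922)*(1/469919) = 1410*(1/469919) = 1410/469919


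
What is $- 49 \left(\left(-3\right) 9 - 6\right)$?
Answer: $1617$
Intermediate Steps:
$- 49 \left(\left(-3\right) 9 - 6\right) = - 49 \left(-27 - 6\right) = \left(-49\right) \left(-33\right) = 1617$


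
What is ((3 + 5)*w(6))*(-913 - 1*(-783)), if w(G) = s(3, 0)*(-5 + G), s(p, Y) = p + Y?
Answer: -3120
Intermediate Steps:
s(p, Y) = Y + p
w(G) = -15 + 3*G (w(G) = (0 + 3)*(-5 + G) = 3*(-5 + G) = -15 + 3*G)
((3 + 5)*w(6))*(-913 - 1*(-783)) = ((3 + 5)*(-15 + 3*6))*(-913 - 1*(-783)) = (8*(-15 + 18))*(-913 + 783) = (8*3)*(-130) = 24*(-130) = -3120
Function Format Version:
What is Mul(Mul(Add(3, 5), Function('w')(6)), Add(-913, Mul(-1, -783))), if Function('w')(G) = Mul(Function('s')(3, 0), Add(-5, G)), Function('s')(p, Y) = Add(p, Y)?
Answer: -3120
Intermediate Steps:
Function('s')(p, Y) = Add(Y, p)
Function('w')(G) = Add(-15, Mul(3, G)) (Function('w')(G) = Mul(Add(0, 3), Add(-5, G)) = Mul(3, Add(-5, G)) = Add(-15, Mul(3, G)))
Mul(Mul(Add(3, 5), Function('w')(6)), Add(-913, Mul(-1, -783))) = Mul(Mul(Add(3, 5), Add(-15, Mul(3, 6))), Add(-913, Mul(-1, -783))) = Mul(Mul(8, Add(-15, 18)), Add(-913, 783)) = Mul(Mul(8, 3), -130) = Mul(24, -130) = -3120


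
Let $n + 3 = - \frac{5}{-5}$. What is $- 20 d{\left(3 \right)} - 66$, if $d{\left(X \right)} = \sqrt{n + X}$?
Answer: $-86$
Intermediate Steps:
$n = -2$ ($n = -3 - \frac{5}{-5} = -3 - -1 = -3 + 1 = -2$)
$d{\left(X \right)} = \sqrt{-2 + X}$
$- 20 d{\left(3 \right)} - 66 = - 20 \sqrt{-2 + 3} - 66 = - 20 \sqrt{1} - 66 = \left(-20\right) 1 - 66 = -20 - 66 = -86$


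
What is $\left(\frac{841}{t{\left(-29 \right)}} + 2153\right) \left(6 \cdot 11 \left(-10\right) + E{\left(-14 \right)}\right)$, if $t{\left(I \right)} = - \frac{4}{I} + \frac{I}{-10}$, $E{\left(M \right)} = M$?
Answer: $- \frac{1442820342}{881} \approx -1.6377 \cdot 10^{6}$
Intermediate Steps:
$t{\left(I \right)} = - \frac{4}{I} - \frac{I}{10}$ ($t{\left(I \right)} = - \frac{4}{I} + I \left(- \frac{1}{10}\right) = - \frac{4}{I} - \frac{I}{10}$)
$\left(\frac{841}{t{\left(-29 \right)}} + 2153\right) \left(6 \cdot 11 \left(-10\right) + E{\left(-14 \right)}\right) = \left(\frac{841}{- \frac{4}{-29} - - \frac{29}{10}} + 2153\right) \left(6 \cdot 11 \left(-10\right) - 14\right) = \left(\frac{841}{\left(-4\right) \left(- \frac{1}{29}\right) + \frac{29}{10}} + 2153\right) \left(66 \left(-10\right) - 14\right) = \left(\frac{841}{\frac{4}{29} + \frac{29}{10}} + 2153\right) \left(-660 - 14\right) = \left(\frac{841}{\frac{881}{290}} + 2153\right) \left(-674\right) = \left(841 \cdot \frac{290}{881} + 2153\right) \left(-674\right) = \left(\frac{243890}{881} + 2153\right) \left(-674\right) = \frac{2140683}{881} \left(-674\right) = - \frac{1442820342}{881}$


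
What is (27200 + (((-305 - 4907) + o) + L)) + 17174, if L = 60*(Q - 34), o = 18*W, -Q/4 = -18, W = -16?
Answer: 41154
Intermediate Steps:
Q = 72 (Q = -4*(-18) = 72)
o = -288 (o = 18*(-16) = -288)
L = 2280 (L = 60*(72 - 34) = 60*38 = 2280)
(27200 + (((-305 - 4907) + o) + L)) + 17174 = (27200 + (((-305 - 4907) - 288) + 2280)) + 17174 = (27200 + ((-5212 - 288) + 2280)) + 17174 = (27200 + (-5500 + 2280)) + 17174 = (27200 - 3220) + 17174 = 23980 + 17174 = 41154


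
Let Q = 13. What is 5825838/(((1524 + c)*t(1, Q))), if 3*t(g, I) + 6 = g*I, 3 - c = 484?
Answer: 17477514/7301 ≈ 2393.9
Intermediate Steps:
c = -481 (c = 3 - 1*484 = 3 - 484 = -481)
t(g, I) = -2 + I*g/3 (t(g, I) = -2 + (g*I)/3 = -2 + (I*g)/3 = -2 + I*g/3)
5825838/(((1524 + c)*t(1, Q))) = 5825838/(((1524 - 481)*(-2 + (⅓)*13*1))) = 5825838/((1043*(-2 + 13/3))) = 5825838/((1043*(7/3))) = 5825838/(7301/3) = 5825838*(3/7301) = 17477514/7301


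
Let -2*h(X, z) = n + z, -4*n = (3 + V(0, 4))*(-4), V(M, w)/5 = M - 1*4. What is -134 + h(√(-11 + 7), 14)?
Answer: -265/2 ≈ -132.50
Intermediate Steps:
V(M, w) = -20 + 5*M (V(M, w) = 5*(M - 1*4) = 5*(M - 4) = 5*(-4 + M) = -20 + 5*M)
n = -17 (n = -(3 + (-20 + 5*0))*(-4)/4 = -(3 + (-20 + 0))*(-4)/4 = -(3 - 20)*(-4)/4 = -(-17)*(-4)/4 = -¼*68 = -17)
h(X, z) = 17/2 - z/2 (h(X, z) = -(-17 + z)/2 = 17/2 - z/2)
-134 + h(√(-11 + 7), 14) = -134 + (17/2 - ½*14) = -134 + (17/2 - 7) = -134 + 3/2 = -265/2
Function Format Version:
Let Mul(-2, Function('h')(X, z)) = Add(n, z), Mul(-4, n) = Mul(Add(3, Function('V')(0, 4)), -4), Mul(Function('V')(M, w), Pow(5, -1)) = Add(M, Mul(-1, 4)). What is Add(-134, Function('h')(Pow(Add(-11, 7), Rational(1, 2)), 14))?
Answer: Rational(-265, 2) ≈ -132.50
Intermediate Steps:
Function('V')(M, w) = Add(-20, Mul(5, M)) (Function('V')(M, w) = Mul(5, Add(M, Mul(-1, 4))) = Mul(5, Add(M, -4)) = Mul(5, Add(-4, M)) = Add(-20, Mul(5, M)))
n = -17 (n = Mul(Rational(-1, 4), Mul(Add(3, Add(-20, Mul(5, 0))), -4)) = Mul(Rational(-1, 4), Mul(Add(3, Add(-20, 0)), -4)) = Mul(Rational(-1, 4), Mul(Add(3, -20), -4)) = Mul(Rational(-1, 4), Mul(-17, -4)) = Mul(Rational(-1, 4), 68) = -17)
Function('h')(X, z) = Add(Rational(17, 2), Mul(Rational(-1, 2), z)) (Function('h')(X, z) = Mul(Rational(-1, 2), Add(-17, z)) = Add(Rational(17, 2), Mul(Rational(-1, 2), z)))
Add(-134, Function('h')(Pow(Add(-11, 7), Rational(1, 2)), 14)) = Add(-134, Add(Rational(17, 2), Mul(Rational(-1, 2), 14))) = Add(-134, Add(Rational(17, 2), -7)) = Add(-134, Rational(3, 2)) = Rational(-265, 2)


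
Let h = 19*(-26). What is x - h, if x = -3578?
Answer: -3084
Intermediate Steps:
h = -494
x - h = -3578 - 1*(-494) = -3578 + 494 = -3084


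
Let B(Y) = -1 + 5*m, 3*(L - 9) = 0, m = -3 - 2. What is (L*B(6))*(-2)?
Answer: 468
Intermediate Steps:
m = -5
L = 9 (L = 9 + (⅓)*0 = 9 + 0 = 9)
B(Y) = -26 (B(Y) = -1 + 5*(-5) = -1 - 25 = -26)
(L*B(6))*(-2) = (9*(-26))*(-2) = -234*(-2) = 468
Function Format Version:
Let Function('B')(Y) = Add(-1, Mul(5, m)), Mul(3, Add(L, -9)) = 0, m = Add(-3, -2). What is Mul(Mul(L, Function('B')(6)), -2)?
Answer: 468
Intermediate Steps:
m = -5
L = 9 (L = Add(9, Mul(Rational(1, 3), 0)) = Add(9, 0) = 9)
Function('B')(Y) = -26 (Function('B')(Y) = Add(-1, Mul(5, -5)) = Add(-1, -25) = -26)
Mul(Mul(L, Function('B')(6)), -2) = Mul(Mul(9, -26), -2) = Mul(-234, -2) = 468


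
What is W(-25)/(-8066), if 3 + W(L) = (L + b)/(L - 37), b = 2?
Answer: 163/500092 ≈ 0.00032594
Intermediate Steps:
W(L) = -3 + (2 + L)/(-37 + L) (W(L) = -3 + (L + 2)/(L - 37) = -3 + (2 + L)/(-37 + L))
W(-25)/(-8066) = ((113 - 2*(-25))/(-37 - 25))/(-8066) = ((113 + 50)/(-62))*(-1/8066) = -1/62*163*(-1/8066) = -163/62*(-1/8066) = 163/500092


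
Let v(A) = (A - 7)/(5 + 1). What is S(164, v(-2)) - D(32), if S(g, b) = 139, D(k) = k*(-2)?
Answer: 203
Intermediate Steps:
D(k) = -2*k
v(A) = -7/6 + A/6 (v(A) = (-7 + A)/6 = (-7 + A)*(1/6) = -7/6 + A/6)
S(164, v(-2)) - D(32) = 139 - (-2)*32 = 139 - 1*(-64) = 139 + 64 = 203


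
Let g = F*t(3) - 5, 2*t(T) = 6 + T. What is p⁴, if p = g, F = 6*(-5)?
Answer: 384160000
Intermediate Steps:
t(T) = 3 + T/2 (t(T) = (6 + T)/2 = 3 + T/2)
F = -30
g = -140 (g = -30*(3 + (½)*3) - 5 = -30*(3 + 3/2) - 5 = -30*9/2 - 5 = -135 - 5 = -140)
p = -140
p⁴ = (-140)⁴ = 384160000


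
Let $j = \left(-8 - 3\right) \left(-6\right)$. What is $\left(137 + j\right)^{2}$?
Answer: $41209$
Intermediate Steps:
$j = 66$ ($j = \left(-11\right) \left(-6\right) = 66$)
$\left(137 + j\right)^{2} = \left(137 + 66\right)^{2} = 203^{2} = 41209$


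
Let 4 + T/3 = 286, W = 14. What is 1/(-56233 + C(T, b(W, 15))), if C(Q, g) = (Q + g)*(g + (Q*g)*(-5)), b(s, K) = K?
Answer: -1/54673768 ≈ -1.8290e-8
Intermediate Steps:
T = 846 (T = -12 + 3*286 = -12 + 858 = 846)
C(Q, g) = (Q + g)*(g - 5*Q*g)
1/(-56233 + C(T, b(W, 15))) = 1/(-56233 + 15*(846 + 15 - 5*846**2 - 5*846*15)) = 1/(-56233 + 15*(846 + 15 - 5*715716 - 63450)) = 1/(-56233 + 15*(846 + 15 - 3578580 - 63450)) = 1/(-56233 + 15*(-3641169)) = 1/(-56233 - 54617535) = 1/(-54673768) = -1/54673768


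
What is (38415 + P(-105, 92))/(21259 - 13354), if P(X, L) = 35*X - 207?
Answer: 11511/2635 ≈ 4.3685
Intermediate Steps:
P(X, L) = -207 + 35*X
(38415 + P(-105, 92))/(21259 - 13354) = (38415 + (-207 + 35*(-105)))/(21259 - 13354) = (38415 + (-207 - 3675))/7905 = (38415 - 3882)*(1/7905) = 34533*(1/7905) = 11511/2635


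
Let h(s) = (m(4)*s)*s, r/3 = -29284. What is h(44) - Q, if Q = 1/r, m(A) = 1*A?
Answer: 680325889/87852 ≈ 7744.0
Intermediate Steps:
r = -87852 (r = 3*(-29284) = -87852)
m(A) = A
h(s) = 4*s² (h(s) = (4*s)*s = 4*s²)
Q = -1/87852 (Q = 1/(-87852) = -1/87852 ≈ -1.1383e-5)
h(44) - Q = 4*44² - 1*(-1/87852) = 4*1936 + 1/87852 = 7744 + 1/87852 = 680325889/87852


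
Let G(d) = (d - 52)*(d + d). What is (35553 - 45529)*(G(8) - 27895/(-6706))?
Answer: 3344189636/479 ≈ 6.9816e+6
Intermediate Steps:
G(d) = 2*d*(-52 + d) (G(d) = (-52 + d)*(2*d) = 2*d*(-52 + d))
(35553 - 45529)*(G(8) - 27895/(-6706)) = (35553 - 45529)*(2*8*(-52 + 8) - 27895/(-6706)) = -9976*(2*8*(-44) - 27895*(-1/6706)) = -9976*(-704 + 3985/958) = -9976*(-670447/958) = 3344189636/479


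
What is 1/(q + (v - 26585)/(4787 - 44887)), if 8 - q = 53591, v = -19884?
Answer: -40100/2148631831 ≈ -1.8663e-5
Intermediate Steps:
q = -53583 (q = 8 - 1*53591 = 8 - 53591 = -53583)
1/(q + (v - 26585)/(4787 - 44887)) = 1/(-53583 + (-19884 - 26585)/(4787 - 44887)) = 1/(-53583 - 46469/(-40100)) = 1/(-53583 - 46469*(-1/40100)) = 1/(-53583 + 46469/40100) = 1/(-2148631831/40100) = -40100/2148631831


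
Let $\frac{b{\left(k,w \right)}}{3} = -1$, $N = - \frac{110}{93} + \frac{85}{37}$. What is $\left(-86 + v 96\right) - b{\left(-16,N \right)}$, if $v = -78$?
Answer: $-7571$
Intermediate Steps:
$N = \frac{3835}{3441}$ ($N = \left(-110\right) \frac{1}{93} + 85 \cdot \frac{1}{37} = - \frac{110}{93} + \frac{85}{37} = \frac{3835}{3441} \approx 1.1145$)
$b{\left(k,w \right)} = -3$ ($b{\left(k,w \right)} = 3 \left(-1\right) = -3$)
$\left(-86 + v 96\right) - b{\left(-16,N \right)} = \left(-86 - 7488\right) - -3 = \left(-86 - 7488\right) + 3 = -7574 + 3 = -7571$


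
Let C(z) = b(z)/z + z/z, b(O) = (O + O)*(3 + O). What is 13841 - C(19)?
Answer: 13796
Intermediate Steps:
b(O) = 2*O*(3 + O) (b(O) = (2*O)*(3 + O) = 2*O*(3 + O))
C(z) = 7 + 2*z (C(z) = (2*z*(3 + z))/z + z/z = (6 + 2*z) + 1 = 7 + 2*z)
13841 - C(19) = 13841 - (7 + 2*19) = 13841 - (7 + 38) = 13841 - 1*45 = 13841 - 45 = 13796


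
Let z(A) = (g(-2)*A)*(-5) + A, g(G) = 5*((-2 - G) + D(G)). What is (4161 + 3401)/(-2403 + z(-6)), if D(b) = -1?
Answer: -7562/2559 ≈ -2.9551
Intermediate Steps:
g(G) = -15 - 5*G (g(G) = 5*((-2 - G) - 1) = 5*(-3 - G) = -15 - 5*G)
z(A) = 26*A (z(A) = ((-15 - 5*(-2))*A)*(-5) + A = ((-15 + 10)*A)*(-5) + A = -5*A*(-5) + A = 25*A + A = 26*A)
(4161 + 3401)/(-2403 + z(-6)) = (4161 + 3401)/(-2403 + 26*(-6)) = 7562/(-2403 - 156) = 7562/(-2559) = 7562*(-1/2559) = -7562/2559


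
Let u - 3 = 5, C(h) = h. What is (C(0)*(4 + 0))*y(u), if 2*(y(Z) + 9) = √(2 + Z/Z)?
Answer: 0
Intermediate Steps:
u = 8 (u = 3 + 5 = 8)
y(Z) = -9 + √3/2 (y(Z) = -9 + √(2 + Z/Z)/2 = -9 + √(2 + 1)/2 = -9 + √3/2)
(C(0)*(4 + 0))*y(u) = (0*(4 + 0))*(-9 + √3/2) = (0*4)*(-9 + √3/2) = 0*(-9 + √3/2) = 0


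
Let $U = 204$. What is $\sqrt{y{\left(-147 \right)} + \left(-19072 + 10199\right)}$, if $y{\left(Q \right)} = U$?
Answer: $i \sqrt{8669} \approx 93.107 i$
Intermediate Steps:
$y{\left(Q \right)} = 204$
$\sqrt{y{\left(-147 \right)} + \left(-19072 + 10199\right)} = \sqrt{204 + \left(-19072 + 10199\right)} = \sqrt{204 - 8873} = \sqrt{-8669} = i \sqrt{8669}$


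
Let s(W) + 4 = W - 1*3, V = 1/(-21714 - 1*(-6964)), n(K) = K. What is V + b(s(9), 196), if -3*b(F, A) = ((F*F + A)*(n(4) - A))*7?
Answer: 1321599999/14750 ≈ 89600.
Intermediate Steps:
V = -1/14750 (V = 1/(-21714 + 6964) = 1/(-14750) = -1/14750 ≈ -6.7797e-5)
s(W) = -7 + W (s(W) = -4 + (W - 1*3) = -4 + (W - 3) = -4 + (-3 + W) = -7 + W)
b(F, A) = -7*(4 - A)*(A + F²)/3 (b(F, A) = -(F*F + A)*(4 - A)*7/3 = -(F² + A)*(4 - A)*7/3 = -(A + F²)*(4 - A)*7/3 = -(4 - A)*(A + F²)*7/3 = -7*(4 - A)*(A + F²)/3)
V + b(s(9), 196) = -1/14750 + (-28/3*196 - 28*(-7 + 9)²/3 + (7/3)*196² + (7/3)*196*(-7 + 9)²) = -1/14750 + (-5488/3 - 28/3*2² + (7/3)*38416 + (7/3)*196*2²) = -1/14750 + (-5488/3 - 28/3*4 + 268912/3 + (7/3)*196*4) = -1/14750 + (-5488/3 - 112/3 + 268912/3 + 5488/3) = -1/14750 + 89600 = 1321599999/14750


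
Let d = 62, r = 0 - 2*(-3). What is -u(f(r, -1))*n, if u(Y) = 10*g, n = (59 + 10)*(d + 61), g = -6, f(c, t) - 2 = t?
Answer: 509220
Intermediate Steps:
r = 6 (r = 0 + 6 = 6)
f(c, t) = 2 + t
n = 8487 (n = (59 + 10)*(62 + 61) = 69*123 = 8487)
u(Y) = -60 (u(Y) = 10*(-6) = -60)
-u(f(r, -1))*n = -(-60)*8487 = -1*(-509220) = 509220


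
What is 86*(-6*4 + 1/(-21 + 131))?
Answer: -113477/55 ≈ -2063.2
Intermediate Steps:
86*(-6*4 + 1/(-21 + 131)) = 86*(-24 + 1/110) = 86*(-2639/110) = -113477/55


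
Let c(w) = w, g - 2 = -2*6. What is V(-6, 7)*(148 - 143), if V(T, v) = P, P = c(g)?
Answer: -50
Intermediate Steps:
g = -10 (g = 2 - 2*6 = 2 - 12 = -10)
P = -10
V(T, v) = -10
V(-6, 7)*(148 - 143) = -10*(148 - 143) = -10*5 = -50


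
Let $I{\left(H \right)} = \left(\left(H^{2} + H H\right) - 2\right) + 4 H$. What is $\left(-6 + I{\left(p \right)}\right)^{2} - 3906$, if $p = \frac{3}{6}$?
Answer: $- \frac{15503}{4} \approx -3875.8$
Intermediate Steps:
$p = \frac{1}{2}$ ($p = 3 \cdot \frac{1}{6} = \frac{1}{2} \approx 0.5$)
$I{\left(H \right)} = -2 + 2 H^{2} + 4 H$ ($I{\left(H \right)} = \left(\left(H^{2} + H^{2}\right) - 2\right) + 4 H = \left(2 H^{2} - 2\right) + 4 H = \left(-2 + 2 H^{2}\right) + 4 H = -2 + 2 H^{2} + 4 H$)
$\left(-6 + I{\left(p \right)}\right)^{2} - 3906 = \left(-6 + \left(-2 + \frac{2}{4} + 4 \cdot \frac{1}{2}\right)\right)^{2} - 3906 = \left(-6 + \left(-2 + 2 \cdot \frac{1}{4} + 2\right)\right)^{2} - 3906 = \left(-6 + \left(-2 + \frac{1}{2} + 2\right)\right)^{2} - 3906 = \left(-6 + \frac{1}{2}\right)^{2} - 3906 = \left(- \frac{11}{2}\right)^{2} - 3906 = \frac{121}{4} - 3906 = - \frac{15503}{4}$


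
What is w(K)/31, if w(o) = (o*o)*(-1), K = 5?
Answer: -25/31 ≈ -0.80645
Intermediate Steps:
w(o) = -o² (w(o) = o²*(-1) = -o²)
w(K)/31 = -1*5²/31 = -1*25*(1/31) = -25*1/31 = -25/31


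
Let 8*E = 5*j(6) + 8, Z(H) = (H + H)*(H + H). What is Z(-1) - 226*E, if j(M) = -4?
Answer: 343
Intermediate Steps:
Z(H) = 4*H² (Z(H) = (2*H)*(2*H) = 4*H²)
E = -3/2 (E = (5*(-4) + 8)/8 = (-20 + 8)/8 = (⅛)*(-12) = -3/2 ≈ -1.5000)
Z(-1) - 226*E = 4*(-1)² - 226*(-3/2) = 4*1 + 339 = 4 + 339 = 343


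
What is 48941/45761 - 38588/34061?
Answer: -98846067/1558665421 ≈ -0.063417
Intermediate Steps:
48941/45761 - 38588/34061 = -98846067/1558665421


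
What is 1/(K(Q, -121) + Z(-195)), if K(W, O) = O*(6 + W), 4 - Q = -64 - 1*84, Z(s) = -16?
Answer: -1/19134 ≈ -5.2263e-5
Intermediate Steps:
Q = 152 (Q = 4 - (-64 - 1*84) = 4 - (-64 - 84) = 4 - 1*(-148) = 4 + 148 = 152)
1/(K(Q, -121) + Z(-195)) = 1/(-121*(6 + 152) - 16) = 1/(-121*158 - 16) = 1/(-19118 - 16) = 1/(-19134) = -1/19134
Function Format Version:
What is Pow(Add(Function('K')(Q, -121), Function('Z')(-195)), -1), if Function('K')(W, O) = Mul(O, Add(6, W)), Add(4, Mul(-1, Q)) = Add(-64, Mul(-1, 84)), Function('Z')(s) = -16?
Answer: Rational(-1, 19134) ≈ -5.2263e-5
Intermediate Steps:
Q = 152 (Q = Add(4, Mul(-1, Add(-64, Mul(-1, 84)))) = Add(4, Mul(-1, Add(-64, -84))) = Add(4, Mul(-1, -148)) = Add(4, 148) = 152)
Pow(Add(Function('K')(Q, -121), Function('Z')(-195)), -1) = Pow(Add(Mul(-121, Add(6, 152)), -16), -1) = Pow(Add(Mul(-121, 158), -16), -1) = Pow(Add(-19118, -16), -1) = Pow(-19134, -1) = Rational(-1, 19134)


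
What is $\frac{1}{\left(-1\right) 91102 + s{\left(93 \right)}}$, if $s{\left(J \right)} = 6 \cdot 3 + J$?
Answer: $- \frac{1}{90991} \approx -1.099 \cdot 10^{-5}$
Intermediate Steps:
$s{\left(J \right)} = 18 + J$
$\frac{1}{\left(-1\right) 91102 + s{\left(93 \right)}} = \frac{1}{\left(-1\right) 91102 + \left(18 + 93\right)} = \frac{1}{-91102 + 111} = \frac{1}{-90991} = - \frac{1}{90991}$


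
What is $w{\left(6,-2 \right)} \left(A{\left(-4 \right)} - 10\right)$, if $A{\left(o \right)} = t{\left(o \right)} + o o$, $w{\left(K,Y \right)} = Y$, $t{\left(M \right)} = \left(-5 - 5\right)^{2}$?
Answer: $-212$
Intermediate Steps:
$t{\left(M \right)} = 100$ ($t{\left(M \right)} = \left(-10\right)^{2} = 100$)
$A{\left(o \right)} = 100 + o^{2}$ ($A{\left(o \right)} = 100 + o o = 100 + o^{2}$)
$w{\left(6,-2 \right)} \left(A{\left(-4 \right)} - 10\right) = - 2 \left(\left(100 + \left(-4\right)^{2}\right) - 10\right) = - 2 \left(\left(100 + 16\right) - 10\right) = - 2 \left(116 - 10\right) = \left(-2\right) 106 = -212$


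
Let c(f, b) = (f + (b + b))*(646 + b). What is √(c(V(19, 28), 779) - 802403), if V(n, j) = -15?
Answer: 2*√349093 ≈ 1181.7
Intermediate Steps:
c(f, b) = (646 + b)*(f + 2*b) (c(f, b) = (f + 2*b)*(646 + b) = (646 + b)*(f + 2*b))
√(c(V(19, 28), 779) - 802403) = √((2*779² + 646*(-15) + 1292*779 + 779*(-15)) - 802403) = √((2*606841 - 9690 + 1006468 - 11685) - 802403) = √((1213682 - 9690 + 1006468 - 11685) - 802403) = √(2198775 - 802403) = √1396372 = 2*√349093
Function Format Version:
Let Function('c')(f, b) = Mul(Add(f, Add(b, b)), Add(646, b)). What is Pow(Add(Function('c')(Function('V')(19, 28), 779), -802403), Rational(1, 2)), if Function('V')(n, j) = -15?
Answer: Mul(2, Pow(349093, Rational(1, 2))) ≈ 1181.7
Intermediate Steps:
Function('c')(f, b) = Mul(Add(646, b), Add(f, Mul(2, b))) (Function('c')(f, b) = Mul(Add(f, Mul(2, b)), Add(646, b)) = Mul(Add(646, b), Add(f, Mul(2, b))))
Pow(Add(Function('c')(Function('V')(19, 28), 779), -802403), Rational(1, 2)) = Pow(Add(Add(Mul(2, Pow(779, 2)), Mul(646, -15), Mul(1292, 779), Mul(779, -15)), -802403), Rational(1, 2)) = Pow(Add(Add(Mul(2, 606841), -9690, 1006468, -11685), -802403), Rational(1, 2)) = Pow(Add(Add(1213682, -9690, 1006468, -11685), -802403), Rational(1, 2)) = Pow(Add(2198775, -802403), Rational(1, 2)) = Pow(1396372, Rational(1, 2)) = Mul(2, Pow(349093, Rational(1, 2)))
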